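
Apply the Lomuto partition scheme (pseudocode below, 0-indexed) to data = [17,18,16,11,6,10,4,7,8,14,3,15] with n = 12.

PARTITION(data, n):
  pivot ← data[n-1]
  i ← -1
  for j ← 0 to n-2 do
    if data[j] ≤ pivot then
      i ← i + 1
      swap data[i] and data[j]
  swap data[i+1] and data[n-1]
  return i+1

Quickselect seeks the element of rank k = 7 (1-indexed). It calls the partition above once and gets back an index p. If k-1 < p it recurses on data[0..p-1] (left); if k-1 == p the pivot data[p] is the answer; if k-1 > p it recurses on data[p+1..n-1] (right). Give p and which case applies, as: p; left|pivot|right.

8; left

pivot = data[11] = 15; i = -1
j=0: data[0]=17 > 15 → no swap
j=1: data[1]=18 > 15 → no swap
j=2: data[2]=16 > 15 → no swap
j=3: data[3]=11 ≤ 15 → i=0, swap data[0],data[3] → [11,18,16,17,6,10,4,7,8,14,3,15]
j=4: data[4]=6 ≤ 15 → i=1, swap data[1],data[4] → [11,6,16,17,18,10,4,7,8,14,3,15]
j=5: data[5]=10 ≤ 15 → i=2, swap data[2],data[5] → [11,6,10,17,18,16,4,7,8,14,3,15]
j=6: data[6]=4 ≤ 15 → i=3, swap data[3],data[6] → [11,6,10,4,18,16,17,7,8,14,3,15]
j=7: data[7]=7 ≤ 15 → i=4, swap data[4],data[7] → [11,6,10,4,7,16,17,18,8,14,3,15]
j=8: data[8]=8 ≤ 15 → i=5, swap data[5],data[8] → [11,6,10,4,7,8,17,18,16,14,3,15]
j=9: data[9]=14 ≤ 15 → i=6, swap data[6],data[9] → [11,6,10,4,7,8,14,18,16,17,3,15]
j=10: data[10]=3 ≤ 15 → i=7, swap data[7],data[10] → [11,6,10,4,7,8,14,3,16,17,18,15]
final swap data[8],data[11] → [11,6,10,4,7,8,14,3,15,17,18,16]; return 8
p = 8; k-1 = 6 < 8 ⇒ left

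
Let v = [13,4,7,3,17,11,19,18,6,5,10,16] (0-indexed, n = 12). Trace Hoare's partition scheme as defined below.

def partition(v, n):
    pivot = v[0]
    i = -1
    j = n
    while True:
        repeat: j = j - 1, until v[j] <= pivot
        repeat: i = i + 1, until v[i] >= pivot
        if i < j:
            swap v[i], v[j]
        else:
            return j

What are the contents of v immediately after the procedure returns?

pivot = v[0] = 13; i = -1, j = 12
j→10 (v[10]=10≤13), i→0 (v[0]=13≥13); i<j, swap → [10,4,7,3,17,11,19,18,6,5,13,16]
j→9 (v[9]=5≤13), i→4 (v[4]=17≥13); i<j, swap → [10,4,7,3,5,11,19,18,6,17,13,16]
j→8 (v[8]=6≤13), i→6 (v[6]=19≥13); i<j, swap → [10,4,7,3,5,11,6,18,19,17,13,16]
j→6, i→7; i≥j, return j=6. v = [10,4,7,3,5,11,6,18,19,17,13,16]

[10,4,7,3,5,11,6,18,19,17,13,16]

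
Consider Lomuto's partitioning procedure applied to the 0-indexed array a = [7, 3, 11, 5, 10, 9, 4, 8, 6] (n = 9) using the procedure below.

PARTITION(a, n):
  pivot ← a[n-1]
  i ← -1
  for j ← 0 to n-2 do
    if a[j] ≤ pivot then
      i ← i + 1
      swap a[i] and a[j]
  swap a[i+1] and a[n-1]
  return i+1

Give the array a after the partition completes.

[3, 5, 4, 6, 10, 9, 11, 8, 7]

pivot=6, i=-1
j=0: 7>6, skip
j=1: 3≤6, i=0, swap(0,1) ⇒ [3, 7, 11, 5, 10, 9, 4, 8, 6]
j=2: 11>6, skip
j=3: 5≤6, i=1, swap(1,3) ⇒ [3, 5, 11, 7, 10, 9, 4, 8, 6]
j=4: 10>6, skip
j=5: 9>6, skip
j=6: 4≤6, i=2, swap(2,6) ⇒ [3, 5, 4, 7, 10, 9, 11, 8, 6]
j=7: 8>6, skip
swap(3,8) ⇒ [3, 5, 4, 6, 10, 9, 11, 8, 7]; return 3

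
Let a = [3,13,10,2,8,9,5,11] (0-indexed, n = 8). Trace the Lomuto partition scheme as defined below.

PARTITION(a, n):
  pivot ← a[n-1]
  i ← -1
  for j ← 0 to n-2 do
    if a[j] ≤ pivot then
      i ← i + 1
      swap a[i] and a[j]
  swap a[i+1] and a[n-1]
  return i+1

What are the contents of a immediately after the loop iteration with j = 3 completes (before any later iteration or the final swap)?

[3,10,2,13,8,9,5,11]

pivot = a[7] = 11; i = -1
j=0: a[0]=3 ≤ 11 → i=0, swap a[0],a[0] (no change) → [3,13,10,2,8,9,5,11]
j=1: a[1]=13 > 11 → no swap
j=2: a[2]=10 ≤ 11 → i=1, swap a[1],a[2] → [3,10,13,2,8,9,5,11]
j=3: a[3]=2 ≤ 11 → i=2, swap a[2],a[3] → [3,10,2,13,8,9,5,11]
(after j=3) a = [3,10,2,13,8,9,5,11]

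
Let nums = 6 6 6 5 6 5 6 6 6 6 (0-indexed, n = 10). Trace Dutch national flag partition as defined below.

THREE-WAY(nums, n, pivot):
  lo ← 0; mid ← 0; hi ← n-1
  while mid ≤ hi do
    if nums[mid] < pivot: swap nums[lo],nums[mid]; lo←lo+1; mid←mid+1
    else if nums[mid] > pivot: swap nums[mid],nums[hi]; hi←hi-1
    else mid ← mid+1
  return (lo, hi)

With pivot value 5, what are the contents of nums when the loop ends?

5 5 6 6 6 6 6 6 6 6

lo=0 mid=0 hi=9
6>5: swap(0,9), hi=8 ⇒ 6 6 6 5 6 5 6 6 6 6
6>5: swap(0,8), hi=7 ⇒ 6 6 6 5 6 5 6 6 6 6
6>5: swap(0,7), hi=6 ⇒ 6 6 6 5 6 5 6 6 6 6
6>5: swap(0,6), hi=5 ⇒ 6 6 6 5 6 5 6 6 6 6
6>5: swap(0,5), hi=4 ⇒ 5 6 6 5 6 6 6 6 6 6
5=5: mid=1
6>5: swap(1,4), hi=3 ⇒ 5 6 6 5 6 6 6 6 6 6
6>5: swap(1,3), hi=2 ⇒ 5 5 6 6 6 6 6 6 6 6
5=5: mid=2
6>5: swap(2,2), hi=1 ⇒ 5 5 6 6 6 6 6 6 6 6
done. lo=0 hi=1; nums=5 5 6 6 6 6 6 6 6 6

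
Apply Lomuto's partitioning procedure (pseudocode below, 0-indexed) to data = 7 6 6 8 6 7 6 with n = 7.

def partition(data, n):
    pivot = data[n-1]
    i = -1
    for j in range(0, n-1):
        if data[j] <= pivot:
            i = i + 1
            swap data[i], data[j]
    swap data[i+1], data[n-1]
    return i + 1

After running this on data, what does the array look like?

pivot = data[6] = 6; i = -1
j=0: data[0]=7 > 6 → no swap
j=1: data[1]=6 ≤ 6 → i=0, swap data[0],data[1] → 6 7 6 8 6 7 6
j=2: data[2]=6 ≤ 6 → i=1, swap data[1],data[2] → 6 6 7 8 6 7 6
j=3: data[3]=8 > 6 → no swap
j=4: data[4]=6 ≤ 6 → i=2, swap data[2],data[4] → 6 6 6 8 7 7 6
j=5: data[5]=7 > 6 → no swap
final swap data[3],data[6] → 6 6 6 6 7 7 8; return 3

6 6 6 6 7 7 8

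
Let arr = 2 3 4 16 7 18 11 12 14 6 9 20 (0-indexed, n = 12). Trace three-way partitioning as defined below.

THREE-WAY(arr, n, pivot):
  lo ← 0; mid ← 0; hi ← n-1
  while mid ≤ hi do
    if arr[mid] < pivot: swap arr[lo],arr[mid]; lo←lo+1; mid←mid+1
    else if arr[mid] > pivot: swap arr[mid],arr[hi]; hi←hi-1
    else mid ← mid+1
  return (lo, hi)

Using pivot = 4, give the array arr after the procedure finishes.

2 3 4 7 18 11 12 14 6 9 20 16

pivot = 4; lo=0, mid=0, hi=11
arr[mid]=2<4: swap arr[0],arr[0]; lo=1,mid=1 → 2 3 4 16 7 18 11 12 14 6 9 20
arr[mid]=3<4: swap arr[1],arr[1]; lo=2,mid=2 → 2 3 4 16 7 18 11 12 14 6 9 20
arr[mid]=4=4: mid=3
arr[mid]=16>4: swap arr[3],arr[11]; hi=10 → 2 3 4 20 7 18 11 12 14 6 9 16
arr[mid]=20>4: swap arr[3],arr[10]; hi=9 → 2 3 4 9 7 18 11 12 14 6 20 16
arr[mid]=9>4: swap arr[3],arr[9]; hi=8 → 2 3 4 6 7 18 11 12 14 9 20 16
arr[mid]=6>4: swap arr[3],arr[8]; hi=7 → 2 3 4 14 7 18 11 12 6 9 20 16
arr[mid]=14>4: swap arr[3],arr[7]; hi=6 → 2 3 4 12 7 18 11 14 6 9 20 16
arr[mid]=12>4: swap arr[3],arr[6]; hi=5 → 2 3 4 11 7 18 12 14 6 9 20 16
arr[mid]=11>4: swap arr[3],arr[5]; hi=4 → 2 3 4 18 7 11 12 14 6 9 20 16
arr[mid]=18>4: swap arr[3],arr[4]; hi=3 → 2 3 4 7 18 11 12 14 6 9 20 16
arr[mid]=7>4: swap arr[3],arr[3]; hi=2 → 2 3 4 7 18 11 12 14 6 9 20 16
end: lo=2, hi=2; arr = 2 3 4 7 18 11 12 14 6 9 20 16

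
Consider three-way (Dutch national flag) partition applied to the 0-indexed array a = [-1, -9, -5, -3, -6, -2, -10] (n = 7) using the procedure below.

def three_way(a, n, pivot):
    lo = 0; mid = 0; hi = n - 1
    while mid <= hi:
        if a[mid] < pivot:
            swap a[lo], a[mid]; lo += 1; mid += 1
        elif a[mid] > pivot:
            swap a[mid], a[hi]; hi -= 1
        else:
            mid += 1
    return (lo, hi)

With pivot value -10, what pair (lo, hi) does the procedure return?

lo=0 mid=0 hi=6
-1>-10: swap(0,6), hi=5 ⇒ [-10, -9, -5, -3, -6, -2, -1]
-10=-10: mid=1
-9>-10: swap(1,5), hi=4 ⇒ [-10, -2, -5, -3, -6, -9, -1]
-2>-10: swap(1,4), hi=3 ⇒ [-10, -6, -5, -3, -2, -9, -1]
-6>-10: swap(1,3), hi=2 ⇒ [-10, -3, -5, -6, -2, -9, -1]
-3>-10: swap(1,2), hi=1 ⇒ [-10, -5, -3, -6, -2, -9, -1]
-5>-10: swap(1,1), hi=0 ⇒ [-10, -5, -3, -6, -2, -9, -1]
done. lo=0 hi=0; a=[-10, -5, -3, -6, -2, -9, -1]

(0, 0)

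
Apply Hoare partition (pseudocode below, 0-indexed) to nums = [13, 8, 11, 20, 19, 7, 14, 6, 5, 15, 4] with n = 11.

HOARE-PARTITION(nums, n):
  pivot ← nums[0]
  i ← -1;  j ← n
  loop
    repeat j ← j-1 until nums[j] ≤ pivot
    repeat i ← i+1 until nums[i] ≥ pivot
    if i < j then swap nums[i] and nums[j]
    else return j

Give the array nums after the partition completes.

pivot=13
j stops at 10 (4), i stops at 0 (13); swap ⇒ [4, 8, 11, 20, 19, 7, 14, 6, 5, 15, 13]
j stops at 8 (5), i stops at 3 (20); swap ⇒ [4, 8, 11, 5, 19, 7, 14, 6, 20, 15, 13]
j stops at 7 (6), i stops at 4 (19); swap ⇒ [4, 8, 11, 5, 6, 7, 14, 19, 20, 15, 13]
j stops at 5, i stops at 6; i≥j ⇒ return 5. nums=[4, 8, 11, 5, 6, 7, 14, 19, 20, 15, 13]

[4, 8, 11, 5, 6, 7, 14, 19, 20, 15, 13]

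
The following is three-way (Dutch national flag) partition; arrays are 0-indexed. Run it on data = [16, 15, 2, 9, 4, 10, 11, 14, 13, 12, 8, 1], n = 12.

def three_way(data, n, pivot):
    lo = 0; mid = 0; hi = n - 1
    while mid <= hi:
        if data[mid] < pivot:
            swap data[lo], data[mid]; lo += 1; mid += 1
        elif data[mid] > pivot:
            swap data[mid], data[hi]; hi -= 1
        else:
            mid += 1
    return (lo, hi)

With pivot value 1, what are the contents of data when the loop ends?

[1, 2, 9, 4, 10, 11, 14, 13, 12, 8, 15, 16]

pivot = 1; lo=0, mid=0, hi=11
data[mid]=16>1: swap data[0],data[11]; hi=10 → [1, 15, 2, 9, 4, 10, 11, 14, 13, 12, 8, 16]
data[mid]=1=1: mid=1
data[mid]=15>1: swap data[1],data[10]; hi=9 → [1, 8, 2, 9, 4, 10, 11, 14, 13, 12, 15, 16]
data[mid]=8>1: swap data[1],data[9]; hi=8 → [1, 12, 2, 9, 4, 10, 11, 14, 13, 8, 15, 16]
data[mid]=12>1: swap data[1],data[8]; hi=7 → [1, 13, 2, 9, 4, 10, 11, 14, 12, 8, 15, 16]
data[mid]=13>1: swap data[1],data[7]; hi=6 → [1, 14, 2, 9, 4, 10, 11, 13, 12, 8, 15, 16]
data[mid]=14>1: swap data[1],data[6]; hi=5 → [1, 11, 2, 9, 4, 10, 14, 13, 12, 8, 15, 16]
data[mid]=11>1: swap data[1],data[5]; hi=4 → [1, 10, 2, 9, 4, 11, 14, 13, 12, 8, 15, 16]
data[mid]=10>1: swap data[1],data[4]; hi=3 → [1, 4, 2, 9, 10, 11, 14, 13, 12, 8, 15, 16]
data[mid]=4>1: swap data[1],data[3]; hi=2 → [1, 9, 2, 4, 10, 11, 14, 13, 12, 8, 15, 16]
data[mid]=9>1: swap data[1],data[2]; hi=1 → [1, 2, 9, 4, 10, 11, 14, 13, 12, 8, 15, 16]
data[mid]=2>1: swap data[1],data[1]; hi=0 → [1, 2, 9, 4, 10, 11, 14, 13, 12, 8, 15, 16]
end: lo=0, hi=0; data = [1, 2, 9, 4, 10, 11, 14, 13, 12, 8, 15, 16]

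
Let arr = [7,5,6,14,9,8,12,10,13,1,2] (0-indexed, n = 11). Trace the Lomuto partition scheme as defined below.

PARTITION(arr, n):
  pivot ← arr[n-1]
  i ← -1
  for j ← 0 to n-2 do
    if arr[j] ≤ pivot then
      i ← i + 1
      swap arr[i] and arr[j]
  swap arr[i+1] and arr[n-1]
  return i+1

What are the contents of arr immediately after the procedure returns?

[1,2,6,14,9,8,12,10,13,7,5]

pivot=2, i=-1
j=0: 7>2, skip
j=1: 5>2, skip
j=2: 6>2, skip
j=3: 14>2, skip
j=4: 9>2, skip
j=5: 8>2, skip
j=6: 12>2, skip
j=7: 10>2, skip
j=8: 13>2, skip
j=9: 1≤2, i=0, swap(0,9) ⇒ [1,5,6,14,9,8,12,10,13,7,2]
swap(1,10) ⇒ [1,2,6,14,9,8,12,10,13,7,5]; return 1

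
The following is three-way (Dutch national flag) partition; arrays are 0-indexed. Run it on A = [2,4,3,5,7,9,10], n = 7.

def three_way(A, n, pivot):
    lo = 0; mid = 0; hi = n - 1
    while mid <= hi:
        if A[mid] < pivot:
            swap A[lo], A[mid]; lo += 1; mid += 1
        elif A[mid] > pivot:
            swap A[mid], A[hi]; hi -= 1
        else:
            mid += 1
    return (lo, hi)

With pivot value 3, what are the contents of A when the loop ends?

[2,3,5,7,9,10,4]

pivot = 3; lo=0, mid=0, hi=6
A[mid]=2<3: swap A[0],A[0]; lo=1,mid=1 → [2,4,3,5,7,9,10]
A[mid]=4>3: swap A[1],A[6]; hi=5 → [2,10,3,5,7,9,4]
A[mid]=10>3: swap A[1],A[5]; hi=4 → [2,9,3,5,7,10,4]
A[mid]=9>3: swap A[1],A[4]; hi=3 → [2,7,3,5,9,10,4]
A[mid]=7>3: swap A[1],A[3]; hi=2 → [2,5,3,7,9,10,4]
A[mid]=5>3: swap A[1],A[2]; hi=1 → [2,3,5,7,9,10,4]
A[mid]=3=3: mid=2
end: lo=1, hi=1; A = [2,3,5,7,9,10,4]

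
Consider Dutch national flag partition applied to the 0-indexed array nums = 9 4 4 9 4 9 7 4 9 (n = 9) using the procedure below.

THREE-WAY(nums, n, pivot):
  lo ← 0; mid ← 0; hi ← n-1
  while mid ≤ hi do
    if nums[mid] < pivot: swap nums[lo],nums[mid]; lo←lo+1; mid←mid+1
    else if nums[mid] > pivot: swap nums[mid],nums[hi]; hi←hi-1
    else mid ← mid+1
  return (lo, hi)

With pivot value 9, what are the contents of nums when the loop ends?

4 4 4 7 4 9 9 9 9

lo=0 mid=0 hi=8
9=9: mid=1
4<9: swap(0,1), lo=1 mid=2 ⇒ 4 9 4 9 4 9 7 4 9
4<9: swap(1,2), lo=2 mid=3 ⇒ 4 4 9 9 4 9 7 4 9
9=9: mid=4
4<9: swap(2,4), lo=3 mid=5 ⇒ 4 4 4 9 9 9 7 4 9
9=9: mid=6
7<9: swap(3,6), lo=4 mid=7 ⇒ 4 4 4 7 9 9 9 4 9
4<9: swap(4,7), lo=5 mid=8 ⇒ 4 4 4 7 4 9 9 9 9
9=9: mid=9
done. lo=5 hi=8; nums=4 4 4 7 4 9 9 9 9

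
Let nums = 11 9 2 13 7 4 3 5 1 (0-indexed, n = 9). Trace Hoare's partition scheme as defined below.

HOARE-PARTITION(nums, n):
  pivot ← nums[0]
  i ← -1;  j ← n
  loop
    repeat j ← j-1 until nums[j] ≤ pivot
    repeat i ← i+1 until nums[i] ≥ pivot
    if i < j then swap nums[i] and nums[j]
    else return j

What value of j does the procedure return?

6

pivot = nums[0] = 11; i = -1, j = 9
j→8 (nums[8]=1≤11), i→0 (nums[0]=11≥11); i<j, swap → 1 9 2 13 7 4 3 5 11
j→7 (nums[7]=5≤11), i→3 (nums[3]=13≥11); i<j, swap → 1 9 2 5 7 4 3 13 11
j→6, i→7; i≥j, return j=6. nums = 1 9 2 5 7 4 3 13 11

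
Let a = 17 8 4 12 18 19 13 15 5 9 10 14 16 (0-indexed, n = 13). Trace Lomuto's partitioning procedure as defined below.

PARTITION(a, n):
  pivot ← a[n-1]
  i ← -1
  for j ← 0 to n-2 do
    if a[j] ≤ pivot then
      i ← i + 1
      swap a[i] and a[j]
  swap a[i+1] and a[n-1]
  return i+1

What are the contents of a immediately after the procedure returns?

8 4 12 13 15 5 9 10 14 16 18 19 17

pivot=16, i=-1
j=0: 17>16, skip
j=1: 8≤16, i=0, swap(0,1) ⇒ 8 17 4 12 18 19 13 15 5 9 10 14 16
j=2: 4≤16, i=1, swap(1,2) ⇒ 8 4 17 12 18 19 13 15 5 9 10 14 16
j=3: 12≤16, i=2, swap(2,3) ⇒ 8 4 12 17 18 19 13 15 5 9 10 14 16
j=4: 18>16, skip
j=5: 19>16, skip
j=6: 13≤16, i=3, swap(3,6) ⇒ 8 4 12 13 18 19 17 15 5 9 10 14 16
j=7: 15≤16, i=4, swap(4,7) ⇒ 8 4 12 13 15 19 17 18 5 9 10 14 16
j=8: 5≤16, i=5, swap(5,8) ⇒ 8 4 12 13 15 5 17 18 19 9 10 14 16
j=9: 9≤16, i=6, swap(6,9) ⇒ 8 4 12 13 15 5 9 18 19 17 10 14 16
j=10: 10≤16, i=7, swap(7,10) ⇒ 8 4 12 13 15 5 9 10 19 17 18 14 16
j=11: 14≤16, i=8, swap(8,11) ⇒ 8 4 12 13 15 5 9 10 14 17 18 19 16
swap(9,12) ⇒ 8 4 12 13 15 5 9 10 14 16 18 19 17; return 9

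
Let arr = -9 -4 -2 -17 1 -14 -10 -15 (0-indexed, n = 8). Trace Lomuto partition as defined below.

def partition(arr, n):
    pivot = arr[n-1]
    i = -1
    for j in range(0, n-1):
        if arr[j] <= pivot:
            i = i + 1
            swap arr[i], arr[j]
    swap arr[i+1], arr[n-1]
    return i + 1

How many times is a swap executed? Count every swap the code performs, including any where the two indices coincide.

pivot = arr[7] = -15; i = -1
j=0: arr[0]=-9 > -15 → no swap
j=1: arr[1]=-4 > -15 → no swap
j=2: arr[2]=-2 > -15 → no swap
j=3: arr[3]=-17 ≤ -15 → i=0, swap arr[0],arr[3] → -17 -4 -2 -9 1 -14 -10 -15
j=4: arr[4]=1 > -15 → no swap
j=5: arr[5]=-14 > -15 → no swap
j=6: arr[6]=-10 > -15 → no swap
final swap arr[1],arr[7] → -17 -15 -2 -9 1 -14 -10 -4; return 1

2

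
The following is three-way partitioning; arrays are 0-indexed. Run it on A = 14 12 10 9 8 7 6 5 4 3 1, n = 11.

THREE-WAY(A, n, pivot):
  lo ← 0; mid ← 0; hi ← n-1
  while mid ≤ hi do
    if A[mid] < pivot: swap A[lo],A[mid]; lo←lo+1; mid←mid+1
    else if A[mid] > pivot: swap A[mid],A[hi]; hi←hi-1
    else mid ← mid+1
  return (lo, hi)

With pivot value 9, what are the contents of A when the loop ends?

lo=0 mid=0 hi=10
14>9: swap(0,10), hi=9 ⇒ 1 12 10 9 8 7 6 5 4 3 14
1<9: swap(0,0), lo=1 mid=1 ⇒ 1 12 10 9 8 7 6 5 4 3 14
12>9: swap(1,9), hi=8 ⇒ 1 3 10 9 8 7 6 5 4 12 14
3<9: swap(1,1), lo=2 mid=2 ⇒ 1 3 10 9 8 7 6 5 4 12 14
10>9: swap(2,8), hi=7 ⇒ 1 3 4 9 8 7 6 5 10 12 14
4<9: swap(2,2), lo=3 mid=3 ⇒ 1 3 4 9 8 7 6 5 10 12 14
9=9: mid=4
8<9: swap(3,4), lo=4 mid=5 ⇒ 1 3 4 8 9 7 6 5 10 12 14
7<9: swap(4,5), lo=5 mid=6 ⇒ 1 3 4 8 7 9 6 5 10 12 14
6<9: swap(5,6), lo=6 mid=7 ⇒ 1 3 4 8 7 6 9 5 10 12 14
5<9: swap(6,7), lo=7 mid=8 ⇒ 1 3 4 8 7 6 5 9 10 12 14
done. lo=7 hi=7; A=1 3 4 8 7 6 5 9 10 12 14

1 3 4 8 7 6 5 9 10 12 14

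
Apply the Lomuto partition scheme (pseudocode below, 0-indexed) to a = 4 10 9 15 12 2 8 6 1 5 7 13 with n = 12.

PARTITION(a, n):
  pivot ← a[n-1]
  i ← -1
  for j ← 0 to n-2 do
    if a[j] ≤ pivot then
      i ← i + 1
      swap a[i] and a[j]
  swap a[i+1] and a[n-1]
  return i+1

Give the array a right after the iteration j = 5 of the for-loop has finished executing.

4 10 9 12 2 15 8 6 1 5 7 13

pivot = a[11] = 13; i = -1
j=0: a[0]=4 ≤ 13 → i=0, swap a[0],a[0] (no change) → 4 10 9 15 12 2 8 6 1 5 7 13
j=1: a[1]=10 ≤ 13 → i=1, swap a[1],a[1] (no change) → 4 10 9 15 12 2 8 6 1 5 7 13
j=2: a[2]=9 ≤ 13 → i=2, swap a[2],a[2] (no change) → 4 10 9 15 12 2 8 6 1 5 7 13
j=3: a[3]=15 > 13 → no swap
j=4: a[4]=12 ≤ 13 → i=3, swap a[3],a[4] → 4 10 9 12 15 2 8 6 1 5 7 13
j=5: a[5]=2 ≤ 13 → i=4, swap a[4],a[5] → 4 10 9 12 2 15 8 6 1 5 7 13
(after j=5) a = 4 10 9 12 2 15 8 6 1 5 7 13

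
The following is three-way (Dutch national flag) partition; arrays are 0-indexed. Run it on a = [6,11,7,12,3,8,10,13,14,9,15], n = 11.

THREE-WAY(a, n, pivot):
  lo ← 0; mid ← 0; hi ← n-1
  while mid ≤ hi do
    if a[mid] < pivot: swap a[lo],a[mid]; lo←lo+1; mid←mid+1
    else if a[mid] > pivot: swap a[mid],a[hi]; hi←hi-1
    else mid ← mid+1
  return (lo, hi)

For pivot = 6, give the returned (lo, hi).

(1, 1)

lo=0 mid=0 hi=10
6=6: mid=1
11>6: swap(1,10), hi=9 ⇒ [6,15,7,12,3,8,10,13,14,9,11]
15>6: swap(1,9), hi=8 ⇒ [6,9,7,12,3,8,10,13,14,15,11]
9>6: swap(1,8), hi=7 ⇒ [6,14,7,12,3,8,10,13,9,15,11]
14>6: swap(1,7), hi=6 ⇒ [6,13,7,12,3,8,10,14,9,15,11]
13>6: swap(1,6), hi=5 ⇒ [6,10,7,12,3,8,13,14,9,15,11]
10>6: swap(1,5), hi=4 ⇒ [6,8,7,12,3,10,13,14,9,15,11]
8>6: swap(1,4), hi=3 ⇒ [6,3,7,12,8,10,13,14,9,15,11]
3<6: swap(0,1), lo=1 mid=2 ⇒ [3,6,7,12,8,10,13,14,9,15,11]
7>6: swap(2,3), hi=2 ⇒ [3,6,12,7,8,10,13,14,9,15,11]
12>6: swap(2,2), hi=1 ⇒ [3,6,12,7,8,10,13,14,9,15,11]
done. lo=1 hi=1; a=[3,6,12,7,8,10,13,14,9,15,11]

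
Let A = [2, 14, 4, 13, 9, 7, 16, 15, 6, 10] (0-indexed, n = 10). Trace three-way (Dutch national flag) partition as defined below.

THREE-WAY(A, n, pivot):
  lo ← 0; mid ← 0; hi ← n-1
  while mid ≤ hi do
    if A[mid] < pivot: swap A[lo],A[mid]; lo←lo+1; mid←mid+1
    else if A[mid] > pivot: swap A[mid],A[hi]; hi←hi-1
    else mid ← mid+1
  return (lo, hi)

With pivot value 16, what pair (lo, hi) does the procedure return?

(9, 9)

pivot = 16; lo=0, mid=0, hi=9
A[mid]=2<16: swap A[0],A[0]; lo=1,mid=1 → [2, 14, 4, 13, 9, 7, 16, 15, 6, 10]
A[mid]=14<16: swap A[1],A[1]; lo=2,mid=2 → [2, 14, 4, 13, 9, 7, 16, 15, 6, 10]
A[mid]=4<16: swap A[2],A[2]; lo=3,mid=3 → [2, 14, 4, 13, 9, 7, 16, 15, 6, 10]
A[mid]=13<16: swap A[3],A[3]; lo=4,mid=4 → [2, 14, 4, 13, 9, 7, 16, 15, 6, 10]
A[mid]=9<16: swap A[4],A[4]; lo=5,mid=5 → [2, 14, 4, 13, 9, 7, 16, 15, 6, 10]
A[mid]=7<16: swap A[5],A[5]; lo=6,mid=6 → [2, 14, 4, 13, 9, 7, 16, 15, 6, 10]
A[mid]=16=16: mid=7
A[mid]=15<16: swap A[6],A[7]; lo=7,mid=8 → [2, 14, 4, 13, 9, 7, 15, 16, 6, 10]
A[mid]=6<16: swap A[7],A[8]; lo=8,mid=9 → [2, 14, 4, 13, 9, 7, 15, 6, 16, 10]
A[mid]=10<16: swap A[8],A[9]; lo=9,mid=10 → [2, 14, 4, 13, 9, 7, 15, 6, 10, 16]
end: lo=9, hi=9; A = [2, 14, 4, 13, 9, 7, 15, 6, 10, 16]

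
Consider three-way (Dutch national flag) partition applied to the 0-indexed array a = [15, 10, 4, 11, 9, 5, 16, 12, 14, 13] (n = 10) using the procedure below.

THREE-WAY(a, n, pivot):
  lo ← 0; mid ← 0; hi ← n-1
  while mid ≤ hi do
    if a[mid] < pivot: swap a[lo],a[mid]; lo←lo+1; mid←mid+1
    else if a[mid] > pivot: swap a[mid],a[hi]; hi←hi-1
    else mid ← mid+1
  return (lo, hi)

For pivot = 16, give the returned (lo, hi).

(9, 9)

pivot = 16; lo=0, mid=0, hi=9
a[mid]=15<16: swap a[0],a[0]; lo=1,mid=1 → [15, 10, 4, 11, 9, 5, 16, 12, 14, 13]
a[mid]=10<16: swap a[1],a[1]; lo=2,mid=2 → [15, 10, 4, 11, 9, 5, 16, 12, 14, 13]
a[mid]=4<16: swap a[2],a[2]; lo=3,mid=3 → [15, 10, 4, 11, 9, 5, 16, 12, 14, 13]
a[mid]=11<16: swap a[3],a[3]; lo=4,mid=4 → [15, 10, 4, 11, 9, 5, 16, 12, 14, 13]
a[mid]=9<16: swap a[4],a[4]; lo=5,mid=5 → [15, 10, 4, 11, 9, 5, 16, 12, 14, 13]
a[mid]=5<16: swap a[5],a[5]; lo=6,mid=6 → [15, 10, 4, 11, 9, 5, 16, 12, 14, 13]
a[mid]=16=16: mid=7
a[mid]=12<16: swap a[6],a[7]; lo=7,mid=8 → [15, 10, 4, 11, 9, 5, 12, 16, 14, 13]
a[mid]=14<16: swap a[7],a[8]; lo=8,mid=9 → [15, 10, 4, 11, 9, 5, 12, 14, 16, 13]
a[mid]=13<16: swap a[8],a[9]; lo=9,mid=10 → [15, 10, 4, 11, 9, 5, 12, 14, 13, 16]
end: lo=9, hi=9; a = [15, 10, 4, 11, 9, 5, 12, 14, 13, 16]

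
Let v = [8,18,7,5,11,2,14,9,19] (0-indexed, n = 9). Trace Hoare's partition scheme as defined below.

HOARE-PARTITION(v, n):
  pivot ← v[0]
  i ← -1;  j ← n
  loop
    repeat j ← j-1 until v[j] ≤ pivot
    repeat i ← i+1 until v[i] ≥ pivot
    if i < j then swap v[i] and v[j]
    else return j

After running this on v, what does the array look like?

[2,5,7,18,11,8,14,9,19]

pivot=8
j stops at 5 (2), i stops at 0 (8); swap ⇒ [2,18,7,5,11,8,14,9,19]
j stops at 3 (5), i stops at 1 (18); swap ⇒ [2,5,7,18,11,8,14,9,19]
j stops at 2, i stops at 3; i≥j ⇒ return 2. v=[2,5,7,18,11,8,14,9,19]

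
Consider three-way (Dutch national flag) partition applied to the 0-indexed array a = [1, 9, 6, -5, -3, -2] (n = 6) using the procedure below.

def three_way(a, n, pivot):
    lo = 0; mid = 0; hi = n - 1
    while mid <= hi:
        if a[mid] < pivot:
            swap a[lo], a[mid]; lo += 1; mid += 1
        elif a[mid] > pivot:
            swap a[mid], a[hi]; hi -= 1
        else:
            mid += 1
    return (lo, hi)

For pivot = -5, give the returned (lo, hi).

pivot = -5; lo=0, mid=0, hi=5
a[mid]=1>-5: swap a[0],a[5]; hi=4 → [-2, 9, 6, -5, -3, 1]
a[mid]=-2>-5: swap a[0],a[4]; hi=3 → [-3, 9, 6, -5, -2, 1]
a[mid]=-3>-5: swap a[0],a[3]; hi=2 → [-5, 9, 6, -3, -2, 1]
a[mid]=-5=-5: mid=1
a[mid]=9>-5: swap a[1],a[2]; hi=1 → [-5, 6, 9, -3, -2, 1]
a[mid]=6>-5: swap a[1],a[1]; hi=0 → [-5, 6, 9, -3, -2, 1]
end: lo=0, hi=0; a = [-5, 6, 9, -3, -2, 1]

(0, 0)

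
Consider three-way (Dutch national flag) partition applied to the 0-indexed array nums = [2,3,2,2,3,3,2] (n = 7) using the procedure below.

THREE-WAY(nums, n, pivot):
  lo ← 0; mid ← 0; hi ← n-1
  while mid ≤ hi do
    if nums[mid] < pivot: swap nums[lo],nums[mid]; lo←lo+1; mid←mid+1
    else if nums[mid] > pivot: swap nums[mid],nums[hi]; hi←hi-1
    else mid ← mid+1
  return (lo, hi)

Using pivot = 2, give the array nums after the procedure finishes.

[2,2,2,2,3,3,3]

pivot = 2; lo=0, mid=0, hi=6
nums[mid]=2=2: mid=1
nums[mid]=3>2: swap nums[1],nums[6]; hi=5 → [2,2,2,2,3,3,3]
nums[mid]=2=2: mid=2
nums[mid]=2=2: mid=3
nums[mid]=2=2: mid=4
nums[mid]=3>2: swap nums[4],nums[5]; hi=4 → [2,2,2,2,3,3,3]
nums[mid]=3>2: swap nums[4],nums[4]; hi=3 → [2,2,2,2,3,3,3]
end: lo=0, hi=3; nums = [2,2,2,2,3,3,3]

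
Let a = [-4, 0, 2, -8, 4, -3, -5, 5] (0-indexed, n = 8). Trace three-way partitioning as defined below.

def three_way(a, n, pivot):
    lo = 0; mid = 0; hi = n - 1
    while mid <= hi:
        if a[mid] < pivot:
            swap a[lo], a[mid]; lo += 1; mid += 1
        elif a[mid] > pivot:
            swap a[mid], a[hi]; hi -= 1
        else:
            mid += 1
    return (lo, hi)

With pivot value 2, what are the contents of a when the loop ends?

lo=0 mid=0 hi=7
-4<2: swap(0,0), lo=1 mid=1 ⇒ [-4, 0, 2, -8, 4, -3, -5, 5]
0<2: swap(1,1), lo=2 mid=2 ⇒ [-4, 0, 2, -8, 4, -3, -5, 5]
2=2: mid=3
-8<2: swap(2,3), lo=3 mid=4 ⇒ [-4, 0, -8, 2, 4, -3, -5, 5]
4>2: swap(4,7), hi=6 ⇒ [-4, 0, -8, 2, 5, -3, -5, 4]
5>2: swap(4,6), hi=5 ⇒ [-4, 0, -8, 2, -5, -3, 5, 4]
-5<2: swap(3,4), lo=4 mid=5 ⇒ [-4, 0, -8, -5, 2, -3, 5, 4]
-3<2: swap(4,5), lo=5 mid=6 ⇒ [-4, 0, -8, -5, -3, 2, 5, 4]
done. lo=5 hi=5; a=[-4, 0, -8, -5, -3, 2, 5, 4]

[-4, 0, -8, -5, -3, 2, 5, 4]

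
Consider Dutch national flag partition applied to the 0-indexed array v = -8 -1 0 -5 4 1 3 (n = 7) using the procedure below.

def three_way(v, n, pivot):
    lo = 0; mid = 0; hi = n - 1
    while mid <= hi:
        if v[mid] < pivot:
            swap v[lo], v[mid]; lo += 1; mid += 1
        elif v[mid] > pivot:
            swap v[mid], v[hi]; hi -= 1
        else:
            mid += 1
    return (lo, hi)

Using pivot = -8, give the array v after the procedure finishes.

-8 0 -5 4 1 3 -1

pivot = -8; lo=0, mid=0, hi=6
v[mid]=-8=-8: mid=1
v[mid]=-1>-8: swap v[1],v[6]; hi=5 → -8 3 0 -5 4 1 -1
v[mid]=3>-8: swap v[1],v[5]; hi=4 → -8 1 0 -5 4 3 -1
v[mid]=1>-8: swap v[1],v[4]; hi=3 → -8 4 0 -5 1 3 -1
v[mid]=4>-8: swap v[1],v[3]; hi=2 → -8 -5 0 4 1 3 -1
v[mid]=-5>-8: swap v[1],v[2]; hi=1 → -8 0 -5 4 1 3 -1
v[mid]=0>-8: swap v[1],v[1]; hi=0 → -8 0 -5 4 1 3 -1
end: lo=0, hi=0; v = -8 0 -5 4 1 3 -1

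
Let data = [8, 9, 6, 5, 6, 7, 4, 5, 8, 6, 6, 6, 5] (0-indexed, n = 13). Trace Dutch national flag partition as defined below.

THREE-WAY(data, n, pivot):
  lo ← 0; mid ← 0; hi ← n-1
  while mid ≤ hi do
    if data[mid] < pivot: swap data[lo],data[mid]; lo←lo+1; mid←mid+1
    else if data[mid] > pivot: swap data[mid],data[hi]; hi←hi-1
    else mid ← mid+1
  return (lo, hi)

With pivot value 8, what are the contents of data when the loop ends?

[5, 6, 5, 6, 7, 4, 5, 6, 6, 6, 8, 8, 9]

pivot = 8; lo=0, mid=0, hi=12
data[mid]=8=8: mid=1
data[mid]=9>8: swap data[1],data[12]; hi=11 → [8, 5, 6, 5, 6, 7, 4, 5, 8, 6, 6, 6, 9]
data[mid]=5<8: swap data[0],data[1]; lo=1,mid=2 → [5, 8, 6, 5, 6, 7, 4, 5, 8, 6, 6, 6, 9]
data[mid]=6<8: swap data[1],data[2]; lo=2,mid=3 → [5, 6, 8, 5, 6, 7, 4, 5, 8, 6, 6, 6, 9]
data[mid]=5<8: swap data[2],data[3]; lo=3,mid=4 → [5, 6, 5, 8, 6, 7, 4, 5, 8, 6, 6, 6, 9]
data[mid]=6<8: swap data[3],data[4]; lo=4,mid=5 → [5, 6, 5, 6, 8, 7, 4, 5, 8, 6, 6, 6, 9]
data[mid]=7<8: swap data[4],data[5]; lo=5,mid=6 → [5, 6, 5, 6, 7, 8, 4, 5, 8, 6, 6, 6, 9]
data[mid]=4<8: swap data[5],data[6]; lo=6,mid=7 → [5, 6, 5, 6, 7, 4, 8, 5, 8, 6, 6, 6, 9]
data[mid]=5<8: swap data[6],data[7]; lo=7,mid=8 → [5, 6, 5, 6, 7, 4, 5, 8, 8, 6, 6, 6, 9]
data[mid]=8=8: mid=9
data[mid]=6<8: swap data[7],data[9]; lo=8,mid=10 → [5, 6, 5, 6, 7, 4, 5, 6, 8, 8, 6, 6, 9]
data[mid]=6<8: swap data[8],data[10]; lo=9,mid=11 → [5, 6, 5, 6, 7, 4, 5, 6, 6, 8, 8, 6, 9]
data[mid]=6<8: swap data[9],data[11]; lo=10,mid=12 → [5, 6, 5, 6, 7, 4, 5, 6, 6, 6, 8, 8, 9]
end: lo=10, hi=11; data = [5, 6, 5, 6, 7, 4, 5, 6, 6, 6, 8, 8, 9]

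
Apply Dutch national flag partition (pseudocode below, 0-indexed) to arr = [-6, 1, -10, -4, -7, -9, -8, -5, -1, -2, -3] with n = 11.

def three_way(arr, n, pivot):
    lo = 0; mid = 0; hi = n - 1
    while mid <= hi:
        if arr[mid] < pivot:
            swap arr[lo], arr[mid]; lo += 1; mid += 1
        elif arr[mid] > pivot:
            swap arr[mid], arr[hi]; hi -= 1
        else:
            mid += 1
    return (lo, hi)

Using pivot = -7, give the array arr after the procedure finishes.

pivot = -7; lo=0, mid=0, hi=10
arr[mid]=-6>-7: swap arr[0],arr[10]; hi=9 → [-3, 1, -10, -4, -7, -9, -8, -5, -1, -2, -6]
arr[mid]=-3>-7: swap arr[0],arr[9]; hi=8 → [-2, 1, -10, -4, -7, -9, -8, -5, -1, -3, -6]
arr[mid]=-2>-7: swap arr[0],arr[8]; hi=7 → [-1, 1, -10, -4, -7, -9, -8, -5, -2, -3, -6]
arr[mid]=-1>-7: swap arr[0],arr[7]; hi=6 → [-5, 1, -10, -4, -7, -9, -8, -1, -2, -3, -6]
arr[mid]=-5>-7: swap arr[0],arr[6]; hi=5 → [-8, 1, -10, -4, -7, -9, -5, -1, -2, -3, -6]
arr[mid]=-8<-7: swap arr[0],arr[0]; lo=1,mid=1 → [-8, 1, -10, -4, -7, -9, -5, -1, -2, -3, -6]
arr[mid]=1>-7: swap arr[1],arr[5]; hi=4 → [-8, -9, -10, -4, -7, 1, -5, -1, -2, -3, -6]
arr[mid]=-9<-7: swap arr[1],arr[1]; lo=2,mid=2 → [-8, -9, -10, -4, -7, 1, -5, -1, -2, -3, -6]
arr[mid]=-10<-7: swap arr[2],arr[2]; lo=3,mid=3 → [-8, -9, -10, -4, -7, 1, -5, -1, -2, -3, -6]
arr[mid]=-4>-7: swap arr[3],arr[4]; hi=3 → [-8, -9, -10, -7, -4, 1, -5, -1, -2, -3, -6]
arr[mid]=-7=-7: mid=4
end: lo=3, hi=3; arr = [-8, -9, -10, -7, -4, 1, -5, -1, -2, -3, -6]

[-8, -9, -10, -7, -4, 1, -5, -1, -2, -3, -6]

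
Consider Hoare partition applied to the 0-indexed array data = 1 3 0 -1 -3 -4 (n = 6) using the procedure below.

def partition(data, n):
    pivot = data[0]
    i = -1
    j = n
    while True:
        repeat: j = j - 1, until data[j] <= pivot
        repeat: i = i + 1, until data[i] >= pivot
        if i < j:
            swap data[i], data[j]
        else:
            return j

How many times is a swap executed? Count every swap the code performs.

2

pivot=1
j stops at 5 (-4), i stops at 0 (1); swap ⇒ -4 3 0 -1 -3 1
j stops at 4 (-3), i stops at 1 (3); swap ⇒ -4 -3 0 -1 3 1
j stops at 3, i stops at 4; i≥j ⇒ return 3. data=-4 -3 0 -1 3 1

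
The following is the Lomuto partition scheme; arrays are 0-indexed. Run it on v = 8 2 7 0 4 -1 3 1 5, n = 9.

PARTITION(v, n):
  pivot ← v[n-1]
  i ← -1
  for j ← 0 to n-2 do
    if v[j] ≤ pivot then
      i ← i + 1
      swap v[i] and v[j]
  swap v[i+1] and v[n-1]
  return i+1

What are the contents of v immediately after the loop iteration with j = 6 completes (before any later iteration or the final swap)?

2 0 4 -1 3 8 7 1 5

pivot = v[8] = 5; i = -1
j=0: v[0]=8 > 5 → no swap
j=1: v[1]=2 ≤ 5 → i=0, swap v[0],v[1] → 2 8 7 0 4 -1 3 1 5
j=2: v[2]=7 > 5 → no swap
j=3: v[3]=0 ≤ 5 → i=1, swap v[1],v[3] → 2 0 7 8 4 -1 3 1 5
j=4: v[4]=4 ≤ 5 → i=2, swap v[2],v[4] → 2 0 4 8 7 -1 3 1 5
j=5: v[5]=-1 ≤ 5 → i=3, swap v[3],v[5] → 2 0 4 -1 7 8 3 1 5
j=6: v[6]=3 ≤ 5 → i=4, swap v[4],v[6] → 2 0 4 -1 3 8 7 1 5
(after j=6) v = 2 0 4 -1 3 8 7 1 5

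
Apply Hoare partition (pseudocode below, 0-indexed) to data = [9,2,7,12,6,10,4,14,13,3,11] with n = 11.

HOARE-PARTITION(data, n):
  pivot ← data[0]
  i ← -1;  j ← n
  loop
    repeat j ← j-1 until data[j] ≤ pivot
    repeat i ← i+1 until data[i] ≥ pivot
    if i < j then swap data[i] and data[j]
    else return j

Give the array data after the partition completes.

pivot=9
j stops at 9 (3), i stops at 0 (9); swap ⇒ [3,2,7,12,6,10,4,14,13,9,11]
j stops at 6 (4), i stops at 3 (12); swap ⇒ [3,2,7,4,6,10,12,14,13,9,11]
j stops at 4, i stops at 5; i≥j ⇒ return 4. data=[3,2,7,4,6,10,12,14,13,9,11]

[3,2,7,4,6,10,12,14,13,9,11]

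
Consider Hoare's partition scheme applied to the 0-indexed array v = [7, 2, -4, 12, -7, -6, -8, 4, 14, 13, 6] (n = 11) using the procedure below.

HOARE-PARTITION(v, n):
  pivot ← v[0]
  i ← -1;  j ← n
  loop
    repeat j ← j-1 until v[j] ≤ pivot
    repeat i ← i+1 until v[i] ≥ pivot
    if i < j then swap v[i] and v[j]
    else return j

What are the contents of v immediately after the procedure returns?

pivot = v[0] = 7; i = -1, j = 11
j→10 (v[10]=6≤7), i→0 (v[0]=7≥7); i<j, swap → [6, 2, -4, 12, -7, -6, -8, 4, 14, 13, 7]
j→7 (v[7]=4≤7), i→3 (v[3]=12≥7); i<j, swap → [6, 2, -4, 4, -7, -6, -8, 12, 14, 13, 7]
j→6, i→7; i≥j, return j=6. v = [6, 2, -4, 4, -7, -6, -8, 12, 14, 13, 7]

[6, 2, -4, 4, -7, -6, -8, 12, 14, 13, 7]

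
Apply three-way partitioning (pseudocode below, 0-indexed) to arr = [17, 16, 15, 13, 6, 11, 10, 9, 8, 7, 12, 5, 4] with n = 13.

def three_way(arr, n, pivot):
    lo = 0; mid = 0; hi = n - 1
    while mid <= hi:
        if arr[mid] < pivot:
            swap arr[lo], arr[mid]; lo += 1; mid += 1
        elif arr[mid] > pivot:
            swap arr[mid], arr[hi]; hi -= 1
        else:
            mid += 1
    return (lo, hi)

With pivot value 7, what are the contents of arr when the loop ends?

lo=0 mid=0 hi=12
17>7: swap(0,12), hi=11 ⇒ [4, 16, 15, 13, 6, 11, 10, 9, 8, 7, 12, 5, 17]
4<7: swap(0,0), lo=1 mid=1 ⇒ [4, 16, 15, 13, 6, 11, 10, 9, 8, 7, 12, 5, 17]
16>7: swap(1,11), hi=10 ⇒ [4, 5, 15, 13, 6, 11, 10, 9, 8, 7, 12, 16, 17]
5<7: swap(1,1), lo=2 mid=2 ⇒ [4, 5, 15, 13, 6, 11, 10, 9, 8, 7, 12, 16, 17]
15>7: swap(2,10), hi=9 ⇒ [4, 5, 12, 13, 6, 11, 10, 9, 8, 7, 15, 16, 17]
12>7: swap(2,9), hi=8 ⇒ [4, 5, 7, 13, 6, 11, 10, 9, 8, 12, 15, 16, 17]
7=7: mid=3
13>7: swap(3,8), hi=7 ⇒ [4, 5, 7, 8, 6, 11, 10, 9, 13, 12, 15, 16, 17]
8>7: swap(3,7), hi=6 ⇒ [4, 5, 7, 9, 6, 11, 10, 8, 13, 12, 15, 16, 17]
9>7: swap(3,6), hi=5 ⇒ [4, 5, 7, 10, 6, 11, 9, 8, 13, 12, 15, 16, 17]
10>7: swap(3,5), hi=4 ⇒ [4, 5, 7, 11, 6, 10, 9, 8, 13, 12, 15, 16, 17]
11>7: swap(3,4), hi=3 ⇒ [4, 5, 7, 6, 11, 10, 9, 8, 13, 12, 15, 16, 17]
6<7: swap(2,3), lo=3 mid=4 ⇒ [4, 5, 6, 7, 11, 10, 9, 8, 13, 12, 15, 16, 17]
done. lo=3 hi=3; arr=[4, 5, 6, 7, 11, 10, 9, 8, 13, 12, 15, 16, 17]

[4, 5, 6, 7, 11, 10, 9, 8, 13, 12, 15, 16, 17]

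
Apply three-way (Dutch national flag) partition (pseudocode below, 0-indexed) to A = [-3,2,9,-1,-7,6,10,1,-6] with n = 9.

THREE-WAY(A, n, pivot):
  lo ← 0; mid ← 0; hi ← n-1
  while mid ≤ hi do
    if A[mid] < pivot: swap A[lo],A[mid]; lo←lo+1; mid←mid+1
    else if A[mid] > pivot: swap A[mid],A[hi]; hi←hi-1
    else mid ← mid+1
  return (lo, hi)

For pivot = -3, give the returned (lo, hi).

(2, 2)

pivot = -3; lo=0, mid=0, hi=8
A[mid]=-3=-3: mid=1
A[mid]=2>-3: swap A[1],A[8]; hi=7 → [-3,-6,9,-1,-7,6,10,1,2]
A[mid]=-6<-3: swap A[0],A[1]; lo=1,mid=2 → [-6,-3,9,-1,-7,6,10,1,2]
A[mid]=9>-3: swap A[2],A[7]; hi=6 → [-6,-3,1,-1,-7,6,10,9,2]
A[mid]=1>-3: swap A[2],A[6]; hi=5 → [-6,-3,10,-1,-7,6,1,9,2]
A[mid]=10>-3: swap A[2],A[5]; hi=4 → [-6,-3,6,-1,-7,10,1,9,2]
A[mid]=6>-3: swap A[2],A[4]; hi=3 → [-6,-3,-7,-1,6,10,1,9,2]
A[mid]=-7<-3: swap A[1],A[2]; lo=2,mid=3 → [-6,-7,-3,-1,6,10,1,9,2]
A[mid]=-1>-3: swap A[3],A[3]; hi=2 → [-6,-7,-3,-1,6,10,1,9,2]
end: lo=2, hi=2; A = [-6,-7,-3,-1,6,10,1,9,2]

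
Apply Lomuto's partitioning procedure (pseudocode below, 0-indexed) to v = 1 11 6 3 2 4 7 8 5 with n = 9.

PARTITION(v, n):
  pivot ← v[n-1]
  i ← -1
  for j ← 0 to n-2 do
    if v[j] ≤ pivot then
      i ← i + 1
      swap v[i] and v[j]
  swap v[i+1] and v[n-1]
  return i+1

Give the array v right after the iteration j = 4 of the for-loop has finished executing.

pivot=5, i=-1
j=0: 1≤5, i=0, swap(0,0) ⇒ 1 11 6 3 2 4 7 8 5
j=1: 11>5, skip
j=2: 6>5, skip
j=3: 3≤5, i=1, swap(1,3) ⇒ 1 3 6 11 2 4 7 8 5
j=4: 2≤5, i=2, swap(2,4) ⇒ 1 3 2 11 6 4 7 8 5
(after j=4) v = 1 3 2 11 6 4 7 8 5

1 3 2 11 6 4 7 8 5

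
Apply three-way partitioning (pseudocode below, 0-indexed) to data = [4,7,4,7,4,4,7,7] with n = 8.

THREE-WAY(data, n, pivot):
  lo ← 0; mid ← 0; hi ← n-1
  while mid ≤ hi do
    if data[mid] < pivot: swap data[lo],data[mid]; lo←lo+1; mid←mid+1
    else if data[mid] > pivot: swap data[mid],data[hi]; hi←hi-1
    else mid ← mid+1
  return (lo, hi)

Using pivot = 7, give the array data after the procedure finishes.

[4,4,4,4,7,7,7,7]

pivot = 7; lo=0, mid=0, hi=7
data[mid]=4<7: swap data[0],data[0]; lo=1,mid=1 → [4,7,4,7,4,4,7,7]
data[mid]=7=7: mid=2
data[mid]=4<7: swap data[1],data[2]; lo=2,mid=3 → [4,4,7,7,4,4,7,7]
data[mid]=7=7: mid=4
data[mid]=4<7: swap data[2],data[4]; lo=3,mid=5 → [4,4,4,7,7,4,7,7]
data[mid]=4<7: swap data[3],data[5]; lo=4,mid=6 → [4,4,4,4,7,7,7,7]
data[mid]=7=7: mid=7
data[mid]=7=7: mid=8
end: lo=4, hi=7; data = [4,4,4,4,7,7,7,7]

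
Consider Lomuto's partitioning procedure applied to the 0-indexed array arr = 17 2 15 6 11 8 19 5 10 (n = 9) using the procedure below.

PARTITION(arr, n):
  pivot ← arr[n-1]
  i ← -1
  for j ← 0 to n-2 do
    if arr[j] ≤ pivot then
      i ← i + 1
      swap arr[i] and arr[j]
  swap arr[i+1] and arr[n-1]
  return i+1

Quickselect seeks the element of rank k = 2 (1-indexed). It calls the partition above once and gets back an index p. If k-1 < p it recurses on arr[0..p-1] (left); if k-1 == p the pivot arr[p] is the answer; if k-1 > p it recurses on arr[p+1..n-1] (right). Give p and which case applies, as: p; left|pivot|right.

pivot = arr[8] = 10; i = -1
j=0: arr[0]=17 > 10 → no swap
j=1: arr[1]=2 ≤ 10 → i=0, swap arr[0],arr[1] → 2 17 15 6 11 8 19 5 10
j=2: arr[2]=15 > 10 → no swap
j=3: arr[3]=6 ≤ 10 → i=1, swap arr[1],arr[3] → 2 6 15 17 11 8 19 5 10
j=4: arr[4]=11 > 10 → no swap
j=5: arr[5]=8 ≤ 10 → i=2, swap arr[2],arr[5] → 2 6 8 17 11 15 19 5 10
j=6: arr[6]=19 > 10 → no swap
j=7: arr[7]=5 ≤ 10 → i=3, swap arr[3],arr[7] → 2 6 8 5 11 15 19 17 10
final swap arr[4],arr[8] → 2 6 8 5 10 15 19 17 11; return 4
p = 4; k-1 = 1 < 4 ⇒ left

4; left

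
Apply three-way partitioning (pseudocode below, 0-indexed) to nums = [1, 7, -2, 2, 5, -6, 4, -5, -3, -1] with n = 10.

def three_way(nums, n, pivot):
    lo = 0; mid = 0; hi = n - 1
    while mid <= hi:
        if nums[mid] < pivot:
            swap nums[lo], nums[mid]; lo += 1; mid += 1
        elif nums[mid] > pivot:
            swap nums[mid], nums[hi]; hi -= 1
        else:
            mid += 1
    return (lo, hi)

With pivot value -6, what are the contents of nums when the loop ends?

[-6, -2, 2, 5, 7, 4, -5, -3, -1, 1]

lo=0 mid=0 hi=9
1>-6: swap(0,9), hi=8 ⇒ [-1, 7, -2, 2, 5, -6, 4, -5, -3, 1]
-1>-6: swap(0,8), hi=7 ⇒ [-3, 7, -2, 2, 5, -6, 4, -5, -1, 1]
-3>-6: swap(0,7), hi=6 ⇒ [-5, 7, -2, 2, 5, -6, 4, -3, -1, 1]
-5>-6: swap(0,6), hi=5 ⇒ [4, 7, -2, 2, 5, -6, -5, -3, -1, 1]
4>-6: swap(0,5), hi=4 ⇒ [-6, 7, -2, 2, 5, 4, -5, -3, -1, 1]
-6=-6: mid=1
7>-6: swap(1,4), hi=3 ⇒ [-6, 5, -2, 2, 7, 4, -5, -3, -1, 1]
5>-6: swap(1,3), hi=2 ⇒ [-6, 2, -2, 5, 7, 4, -5, -3, -1, 1]
2>-6: swap(1,2), hi=1 ⇒ [-6, -2, 2, 5, 7, 4, -5, -3, -1, 1]
-2>-6: swap(1,1), hi=0 ⇒ [-6, -2, 2, 5, 7, 4, -5, -3, -1, 1]
done. lo=0 hi=0; nums=[-6, -2, 2, 5, 7, 4, -5, -3, -1, 1]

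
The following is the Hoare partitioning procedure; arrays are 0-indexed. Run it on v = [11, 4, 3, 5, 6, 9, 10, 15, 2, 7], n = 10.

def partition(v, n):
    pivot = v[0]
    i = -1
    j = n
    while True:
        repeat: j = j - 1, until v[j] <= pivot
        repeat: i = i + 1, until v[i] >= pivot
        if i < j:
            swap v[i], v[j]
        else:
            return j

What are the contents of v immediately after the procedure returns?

[7, 4, 3, 5, 6, 9, 10, 2, 15, 11]

pivot = v[0] = 11; i = -1, j = 10
j→9 (v[9]=7≤11), i→0 (v[0]=11≥11); i<j, swap → [7, 4, 3, 5, 6, 9, 10, 15, 2, 11]
j→8 (v[8]=2≤11), i→7 (v[7]=15≥11); i<j, swap → [7, 4, 3, 5, 6, 9, 10, 2, 15, 11]
j→7, i→8; i≥j, return j=7. v = [7, 4, 3, 5, 6, 9, 10, 2, 15, 11]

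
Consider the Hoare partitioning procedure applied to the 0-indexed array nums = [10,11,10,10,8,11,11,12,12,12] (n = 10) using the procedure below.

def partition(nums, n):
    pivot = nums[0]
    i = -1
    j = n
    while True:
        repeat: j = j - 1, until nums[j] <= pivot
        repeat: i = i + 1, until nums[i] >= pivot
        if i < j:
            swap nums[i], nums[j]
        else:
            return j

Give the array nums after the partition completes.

[8,10,10,11,10,11,11,12,12,12]

pivot = nums[0] = 10; i = -1, j = 10
j→4 (nums[4]=8≤10), i→0 (nums[0]=10≥10); i<j, swap → [8,11,10,10,10,11,11,12,12,12]
j→3 (nums[3]=10≤10), i→1 (nums[1]=11≥10); i<j, swap → [8,10,10,11,10,11,11,12,12,12]
j→2, i→2; i≥j, return j=2. nums = [8,10,10,11,10,11,11,12,12,12]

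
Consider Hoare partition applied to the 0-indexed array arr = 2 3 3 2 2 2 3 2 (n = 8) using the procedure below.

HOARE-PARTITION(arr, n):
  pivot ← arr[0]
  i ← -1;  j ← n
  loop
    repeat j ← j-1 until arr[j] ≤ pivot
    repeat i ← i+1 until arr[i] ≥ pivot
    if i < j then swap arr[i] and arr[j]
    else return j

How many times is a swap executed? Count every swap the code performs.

pivot=2
j stops at 7 (2), i stops at 0 (2); swap ⇒ 2 3 3 2 2 2 3 2
j stops at 5 (2), i stops at 1 (3); swap ⇒ 2 2 3 2 2 3 3 2
j stops at 4 (2), i stops at 2 (3); swap ⇒ 2 2 2 2 3 3 3 2
j stops at 3, i stops at 3; i≥j ⇒ return 3. arr=2 2 2 2 3 3 3 2

3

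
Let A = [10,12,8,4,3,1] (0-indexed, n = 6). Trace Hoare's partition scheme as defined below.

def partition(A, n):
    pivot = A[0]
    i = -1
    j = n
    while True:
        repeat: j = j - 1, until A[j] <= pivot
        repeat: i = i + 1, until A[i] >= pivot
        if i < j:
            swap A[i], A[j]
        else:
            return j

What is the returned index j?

pivot = A[0] = 10; i = -1, j = 6
j→5 (A[5]=1≤10), i→0 (A[0]=10≥10); i<j, swap → [1,12,8,4,3,10]
j→4 (A[4]=3≤10), i→1 (A[1]=12≥10); i<j, swap → [1,3,8,4,12,10]
j→3, i→4; i≥j, return j=3. A = [1,3,8,4,12,10]

3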